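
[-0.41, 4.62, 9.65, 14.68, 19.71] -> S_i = -0.41 + 5.03*i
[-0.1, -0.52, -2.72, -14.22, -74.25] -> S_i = -0.10*5.22^i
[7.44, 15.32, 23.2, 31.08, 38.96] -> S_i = 7.44 + 7.88*i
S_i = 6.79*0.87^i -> [6.79, 5.91, 5.14, 4.47, 3.89]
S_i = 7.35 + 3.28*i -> [7.35, 10.63, 13.91, 17.19, 20.47]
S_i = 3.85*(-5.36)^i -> [3.85, -20.64, 110.61, -592.86, 3177.75]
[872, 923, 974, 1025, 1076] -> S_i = 872 + 51*i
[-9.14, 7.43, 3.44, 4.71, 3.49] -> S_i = Random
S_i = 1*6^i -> [1, 6, 36, 216, 1296]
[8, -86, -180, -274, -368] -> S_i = 8 + -94*i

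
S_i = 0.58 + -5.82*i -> [0.58, -5.24, -11.06, -16.88, -22.7]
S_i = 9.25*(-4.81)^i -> [9.25, -44.49, 214.01, -1029.38, 4951.33]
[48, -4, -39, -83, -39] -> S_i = Random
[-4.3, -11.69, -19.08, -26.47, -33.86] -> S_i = -4.30 + -7.39*i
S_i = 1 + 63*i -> [1, 64, 127, 190, 253]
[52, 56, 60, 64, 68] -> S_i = 52 + 4*i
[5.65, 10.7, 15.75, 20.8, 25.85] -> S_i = 5.65 + 5.05*i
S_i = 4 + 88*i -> [4, 92, 180, 268, 356]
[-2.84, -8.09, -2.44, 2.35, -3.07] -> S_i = Random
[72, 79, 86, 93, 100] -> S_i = 72 + 7*i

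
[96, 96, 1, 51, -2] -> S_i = Random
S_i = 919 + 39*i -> [919, 958, 997, 1036, 1075]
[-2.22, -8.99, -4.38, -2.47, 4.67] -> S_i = Random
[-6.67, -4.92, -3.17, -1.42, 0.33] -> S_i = -6.67 + 1.75*i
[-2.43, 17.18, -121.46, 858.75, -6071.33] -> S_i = -2.43*(-7.07)^i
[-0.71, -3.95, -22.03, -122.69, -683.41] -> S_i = -0.71*5.57^i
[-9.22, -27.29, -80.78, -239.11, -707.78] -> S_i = -9.22*2.96^i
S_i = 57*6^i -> [57, 342, 2052, 12312, 73872]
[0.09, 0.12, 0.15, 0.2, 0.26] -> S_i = 0.09*1.30^i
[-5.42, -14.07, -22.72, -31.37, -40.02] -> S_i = -5.42 + -8.65*i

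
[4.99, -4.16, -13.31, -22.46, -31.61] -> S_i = 4.99 + -9.15*i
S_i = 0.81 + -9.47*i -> [0.81, -8.66, -18.13, -27.6, -37.07]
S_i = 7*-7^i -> [7, -49, 343, -2401, 16807]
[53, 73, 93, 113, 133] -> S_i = 53 + 20*i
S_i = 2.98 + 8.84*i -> [2.98, 11.82, 20.66, 29.5, 38.34]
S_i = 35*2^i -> [35, 70, 140, 280, 560]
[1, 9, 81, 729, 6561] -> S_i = 1*9^i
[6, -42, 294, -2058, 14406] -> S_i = 6*-7^i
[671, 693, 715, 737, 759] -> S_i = 671 + 22*i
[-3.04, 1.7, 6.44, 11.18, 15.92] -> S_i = -3.04 + 4.74*i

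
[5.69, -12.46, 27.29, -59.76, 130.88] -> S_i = 5.69*(-2.19)^i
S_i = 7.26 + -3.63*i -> [7.26, 3.63, 0.0, -3.63, -7.26]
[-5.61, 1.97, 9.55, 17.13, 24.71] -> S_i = -5.61 + 7.58*i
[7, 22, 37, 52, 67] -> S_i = 7 + 15*i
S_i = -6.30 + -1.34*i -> [-6.3, -7.64, -8.98, -10.32, -11.66]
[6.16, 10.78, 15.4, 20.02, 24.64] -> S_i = 6.16 + 4.62*i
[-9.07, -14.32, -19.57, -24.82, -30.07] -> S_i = -9.07 + -5.25*i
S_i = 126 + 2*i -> [126, 128, 130, 132, 134]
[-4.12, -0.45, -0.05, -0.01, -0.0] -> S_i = -4.12*0.11^i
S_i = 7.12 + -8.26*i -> [7.12, -1.14, -9.4, -17.66, -25.92]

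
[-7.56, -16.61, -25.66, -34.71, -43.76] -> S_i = -7.56 + -9.05*i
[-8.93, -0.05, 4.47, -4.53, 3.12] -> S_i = Random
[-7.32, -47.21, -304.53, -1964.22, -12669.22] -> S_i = -7.32*6.45^i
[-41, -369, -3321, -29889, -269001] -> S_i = -41*9^i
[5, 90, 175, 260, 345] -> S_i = 5 + 85*i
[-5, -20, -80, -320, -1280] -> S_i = -5*4^i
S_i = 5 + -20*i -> [5, -15, -35, -55, -75]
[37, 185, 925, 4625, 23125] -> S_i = 37*5^i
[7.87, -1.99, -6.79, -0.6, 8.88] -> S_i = Random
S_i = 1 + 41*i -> [1, 42, 83, 124, 165]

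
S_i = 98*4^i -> [98, 392, 1568, 6272, 25088]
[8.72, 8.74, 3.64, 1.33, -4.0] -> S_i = Random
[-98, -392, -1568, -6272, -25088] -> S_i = -98*4^i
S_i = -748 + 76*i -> [-748, -672, -596, -520, -444]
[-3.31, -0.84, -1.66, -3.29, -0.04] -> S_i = Random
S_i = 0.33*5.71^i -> [0.33, 1.88, 10.76, 61.44, 350.8]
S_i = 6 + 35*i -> [6, 41, 76, 111, 146]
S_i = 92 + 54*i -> [92, 146, 200, 254, 308]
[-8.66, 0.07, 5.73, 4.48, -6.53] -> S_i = Random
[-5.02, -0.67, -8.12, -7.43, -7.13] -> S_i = Random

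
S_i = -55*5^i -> [-55, -275, -1375, -6875, -34375]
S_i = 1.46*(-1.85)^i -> [1.46, -2.7, 5.0, -9.24, 17.1]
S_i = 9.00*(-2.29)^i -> [9.0, -20.61, 47.2, -108.08, 247.51]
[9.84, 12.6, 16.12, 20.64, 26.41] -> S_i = 9.84*1.28^i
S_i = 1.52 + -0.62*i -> [1.52, 0.9, 0.28, -0.34, -0.96]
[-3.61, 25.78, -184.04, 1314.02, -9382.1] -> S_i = -3.61*(-7.14)^i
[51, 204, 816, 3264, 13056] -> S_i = 51*4^i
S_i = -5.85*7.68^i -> [-5.85, -44.93, -345.05, -2649.96, -20351.7]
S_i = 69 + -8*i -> [69, 61, 53, 45, 37]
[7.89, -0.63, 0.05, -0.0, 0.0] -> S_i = 7.89*(-0.08)^i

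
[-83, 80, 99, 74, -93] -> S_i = Random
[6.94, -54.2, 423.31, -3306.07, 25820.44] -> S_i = 6.94*(-7.81)^i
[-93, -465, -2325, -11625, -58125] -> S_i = -93*5^i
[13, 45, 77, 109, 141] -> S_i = 13 + 32*i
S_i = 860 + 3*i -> [860, 863, 866, 869, 872]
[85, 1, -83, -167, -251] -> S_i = 85 + -84*i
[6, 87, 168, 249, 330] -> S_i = 6 + 81*i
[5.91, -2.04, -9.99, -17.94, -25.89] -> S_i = 5.91 + -7.95*i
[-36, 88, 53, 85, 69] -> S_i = Random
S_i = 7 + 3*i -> [7, 10, 13, 16, 19]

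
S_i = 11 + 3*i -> [11, 14, 17, 20, 23]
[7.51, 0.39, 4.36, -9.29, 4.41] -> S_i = Random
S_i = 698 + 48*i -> [698, 746, 794, 842, 890]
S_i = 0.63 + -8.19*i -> [0.63, -7.56, -15.75, -23.94, -32.13]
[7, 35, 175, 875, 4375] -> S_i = 7*5^i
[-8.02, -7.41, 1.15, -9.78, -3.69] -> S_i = Random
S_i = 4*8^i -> [4, 32, 256, 2048, 16384]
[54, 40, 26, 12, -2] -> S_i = 54 + -14*i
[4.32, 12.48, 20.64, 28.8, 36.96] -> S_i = 4.32 + 8.16*i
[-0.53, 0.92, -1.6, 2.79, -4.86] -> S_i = -0.53*(-1.74)^i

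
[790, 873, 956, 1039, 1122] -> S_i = 790 + 83*i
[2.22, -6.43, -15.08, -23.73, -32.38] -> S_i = 2.22 + -8.65*i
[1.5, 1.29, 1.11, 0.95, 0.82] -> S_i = 1.50*0.86^i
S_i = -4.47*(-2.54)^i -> [-4.47, 11.35, -28.84, 73.25, -186.06]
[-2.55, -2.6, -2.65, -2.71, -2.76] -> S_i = -2.55*1.02^i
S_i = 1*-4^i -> [1, -4, 16, -64, 256]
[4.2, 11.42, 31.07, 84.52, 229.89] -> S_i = 4.20*2.72^i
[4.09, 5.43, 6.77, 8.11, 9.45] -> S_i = 4.09 + 1.34*i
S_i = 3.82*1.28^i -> [3.82, 4.89, 6.26, 8.01, 10.25]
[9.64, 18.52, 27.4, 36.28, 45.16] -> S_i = 9.64 + 8.88*i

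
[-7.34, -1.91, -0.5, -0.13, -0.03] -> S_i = -7.34*0.26^i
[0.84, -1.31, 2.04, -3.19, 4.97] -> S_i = 0.84*(-1.56)^i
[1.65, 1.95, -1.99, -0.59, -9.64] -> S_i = Random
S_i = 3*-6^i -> [3, -18, 108, -648, 3888]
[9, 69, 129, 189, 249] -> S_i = 9 + 60*i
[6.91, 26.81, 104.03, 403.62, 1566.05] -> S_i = 6.91*3.88^i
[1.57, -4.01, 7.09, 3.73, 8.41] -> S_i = Random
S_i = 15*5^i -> [15, 75, 375, 1875, 9375]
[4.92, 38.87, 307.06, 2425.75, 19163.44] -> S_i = 4.92*7.90^i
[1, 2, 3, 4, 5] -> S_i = 1 + 1*i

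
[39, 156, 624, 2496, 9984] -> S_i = 39*4^i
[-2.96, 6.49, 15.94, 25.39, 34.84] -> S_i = -2.96 + 9.45*i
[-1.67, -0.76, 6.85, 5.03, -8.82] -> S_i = Random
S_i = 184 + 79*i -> [184, 263, 342, 421, 500]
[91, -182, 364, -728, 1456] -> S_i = 91*-2^i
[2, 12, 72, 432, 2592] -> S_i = 2*6^i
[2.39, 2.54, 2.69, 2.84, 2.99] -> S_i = 2.39 + 0.15*i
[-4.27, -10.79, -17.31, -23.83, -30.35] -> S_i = -4.27 + -6.52*i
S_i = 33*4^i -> [33, 132, 528, 2112, 8448]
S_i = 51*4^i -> [51, 204, 816, 3264, 13056]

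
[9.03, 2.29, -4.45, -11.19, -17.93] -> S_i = 9.03 + -6.74*i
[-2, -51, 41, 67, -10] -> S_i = Random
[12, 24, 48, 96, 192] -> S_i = 12*2^i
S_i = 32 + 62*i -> [32, 94, 156, 218, 280]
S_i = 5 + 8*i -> [5, 13, 21, 29, 37]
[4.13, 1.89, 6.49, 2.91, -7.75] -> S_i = Random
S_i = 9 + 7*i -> [9, 16, 23, 30, 37]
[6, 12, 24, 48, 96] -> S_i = 6*2^i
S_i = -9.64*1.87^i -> [-9.64, -18.03, -33.71, -63.04, -117.88]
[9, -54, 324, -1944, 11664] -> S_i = 9*-6^i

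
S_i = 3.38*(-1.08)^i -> [3.38, -3.65, 3.94, -4.26, 4.6]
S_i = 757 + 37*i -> [757, 794, 831, 868, 905]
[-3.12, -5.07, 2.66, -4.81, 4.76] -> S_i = Random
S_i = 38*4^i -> [38, 152, 608, 2432, 9728]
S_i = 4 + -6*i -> [4, -2, -8, -14, -20]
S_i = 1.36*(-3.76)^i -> [1.36, -5.11, 19.23, -72.29, 271.83]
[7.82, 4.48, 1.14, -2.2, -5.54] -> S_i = 7.82 + -3.34*i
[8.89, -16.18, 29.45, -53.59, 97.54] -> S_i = 8.89*(-1.82)^i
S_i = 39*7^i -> [39, 273, 1911, 13377, 93639]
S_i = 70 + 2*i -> [70, 72, 74, 76, 78]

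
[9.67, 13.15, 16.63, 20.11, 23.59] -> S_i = 9.67 + 3.48*i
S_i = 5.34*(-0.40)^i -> [5.34, -2.14, 0.85, -0.34, 0.14]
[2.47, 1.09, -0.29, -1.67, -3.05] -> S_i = 2.47 + -1.38*i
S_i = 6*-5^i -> [6, -30, 150, -750, 3750]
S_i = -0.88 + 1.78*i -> [-0.88, 0.9, 2.68, 4.46, 6.24]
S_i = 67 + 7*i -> [67, 74, 81, 88, 95]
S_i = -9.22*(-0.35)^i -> [-9.22, 3.23, -1.13, 0.4, -0.14]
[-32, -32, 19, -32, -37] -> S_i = Random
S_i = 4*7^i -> [4, 28, 196, 1372, 9604]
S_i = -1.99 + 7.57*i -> [-1.99, 5.58, 13.15, 20.72, 28.29]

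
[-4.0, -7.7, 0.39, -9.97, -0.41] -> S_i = Random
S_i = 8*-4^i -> [8, -32, 128, -512, 2048]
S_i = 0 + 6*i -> [0, 6, 12, 18, 24]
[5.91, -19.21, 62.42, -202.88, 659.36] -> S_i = 5.91*(-3.25)^i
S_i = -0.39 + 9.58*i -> [-0.39, 9.19, 18.77, 28.35, 37.93]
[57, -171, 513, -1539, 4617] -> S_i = 57*-3^i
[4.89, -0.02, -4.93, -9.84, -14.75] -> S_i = 4.89 + -4.91*i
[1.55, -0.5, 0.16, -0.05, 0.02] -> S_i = 1.55*(-0.32)^i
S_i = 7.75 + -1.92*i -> [7.75, 5.83, 3.91, 1.99, 0.07]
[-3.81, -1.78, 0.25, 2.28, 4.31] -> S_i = -3.81 + 2.03*i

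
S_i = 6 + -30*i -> [6, -24, -54, -84, -114]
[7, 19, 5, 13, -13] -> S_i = Random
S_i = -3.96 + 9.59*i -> [-3.96, 5.63, 15.22, 24.81, 34.4]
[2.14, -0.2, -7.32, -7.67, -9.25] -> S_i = Random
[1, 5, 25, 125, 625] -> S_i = 1*5^i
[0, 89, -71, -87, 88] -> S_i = Random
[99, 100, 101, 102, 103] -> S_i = 99 + 1*i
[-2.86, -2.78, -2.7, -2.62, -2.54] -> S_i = -2.86 + 0.08*i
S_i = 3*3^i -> [3, 9, 27, 81, 243]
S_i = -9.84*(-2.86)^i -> [-9.84, 28.14, -80.49, 230.19, -658.35]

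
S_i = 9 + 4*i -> [9, 13, 17, 21, 25]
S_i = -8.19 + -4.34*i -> [-8.19, -12.53, -16.87, -21.21, -25.55]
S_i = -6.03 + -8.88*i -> [-6.03, -14.91, -23.79, -32.67, -41.55]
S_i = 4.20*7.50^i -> [4.2, 31.5, 236.25, 1771.88, 13289.06]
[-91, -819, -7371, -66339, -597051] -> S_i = -91*9^i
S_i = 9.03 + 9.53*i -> [9.03, 18.56, 28.09, 37.62, 47.15]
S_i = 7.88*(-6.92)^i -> [7.88, -54.53, 377.34, -2611.23, 18069.69]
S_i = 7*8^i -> [7, 56, 448, 3584, 28672]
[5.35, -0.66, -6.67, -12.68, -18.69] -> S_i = 5.35 + -6.01*i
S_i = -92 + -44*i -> [-92, -136, -180, -224, -268]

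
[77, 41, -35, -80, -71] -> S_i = Random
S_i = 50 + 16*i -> [50, 66, 82, 98, 114]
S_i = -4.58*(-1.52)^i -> [-4.58, 6.96, -10.58, 16.08, -24.45]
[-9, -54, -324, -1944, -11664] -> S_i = -9*6^i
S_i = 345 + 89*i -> [345, 434, 523, 612, 701]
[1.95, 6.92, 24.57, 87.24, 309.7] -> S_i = 1.95*3.55^i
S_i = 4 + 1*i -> [4, 5, 6, 7, 8]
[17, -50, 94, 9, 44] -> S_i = Random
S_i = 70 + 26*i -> [70, 96, 122, 148, 174]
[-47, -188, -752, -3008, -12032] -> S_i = -47*4^i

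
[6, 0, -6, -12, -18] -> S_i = 6 + -6*i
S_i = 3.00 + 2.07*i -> [3.0, 5.07, 7.14, 9.21, 11.28]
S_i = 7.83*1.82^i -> [7.83, 14.25, 25.94, 47.2, 85.91]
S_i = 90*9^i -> [90, 810, 7290, 65610, 590490]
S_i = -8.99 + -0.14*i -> [-8.99, -9.13, -9.27, -9.41, -9.55]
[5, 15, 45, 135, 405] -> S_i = 5*3^i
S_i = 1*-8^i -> [1, -8, 64, -512, 4096]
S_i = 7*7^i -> [7, 49, 343, 2401, 16807]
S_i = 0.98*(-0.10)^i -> [0.98, -0.1, 0.01, -0.0, 0.0]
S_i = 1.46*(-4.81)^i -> [1.46, -7.02, 33.78, -162.48, 781.51]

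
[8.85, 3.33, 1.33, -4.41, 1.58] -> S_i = Random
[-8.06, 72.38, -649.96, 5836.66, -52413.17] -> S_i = -8.06*(-8.98)^i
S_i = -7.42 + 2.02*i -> [-7.42, -5.4, -3.38, -1.36, 0.66]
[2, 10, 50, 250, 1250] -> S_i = 2*5^i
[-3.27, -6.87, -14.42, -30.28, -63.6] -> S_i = -3.27*2.10^i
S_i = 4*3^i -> [4, 12, 36, 108, 324]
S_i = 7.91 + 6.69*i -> [7.91, 14.6, 21.29, 27.98, 34.67]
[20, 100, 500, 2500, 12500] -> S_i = 20*5^i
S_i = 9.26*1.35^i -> [9.26, 12.5, 16.88, 22.78, 30.76]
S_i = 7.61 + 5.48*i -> [7.61, 13.09, 18.57, 24.05, 29.53]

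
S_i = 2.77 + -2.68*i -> [2.77, 0.09, -2.59, -5.27, -7.95]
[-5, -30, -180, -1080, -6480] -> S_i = -5*6^i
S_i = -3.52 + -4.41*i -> [-3.52, -7.93, -12.34, -16.75, -21.16]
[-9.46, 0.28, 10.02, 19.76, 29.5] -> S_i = -9.46 + 9.74*i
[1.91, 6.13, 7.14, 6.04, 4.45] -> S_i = Random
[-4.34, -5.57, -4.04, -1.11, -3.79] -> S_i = Random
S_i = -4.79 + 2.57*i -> [-4.79, -2.22, 0.35, 2.92, 5.49]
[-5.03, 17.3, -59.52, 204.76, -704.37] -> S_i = -5.03*(-3.44)^i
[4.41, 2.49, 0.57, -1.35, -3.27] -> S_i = 4.41 + -1.92*i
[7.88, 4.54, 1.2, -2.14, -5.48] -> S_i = 7.88 + -3.34*i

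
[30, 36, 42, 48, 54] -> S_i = 30 + 6*i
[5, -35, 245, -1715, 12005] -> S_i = 5*-7^i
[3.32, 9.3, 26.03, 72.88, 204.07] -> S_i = 3.32*2.80^i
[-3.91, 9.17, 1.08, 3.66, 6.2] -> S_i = Random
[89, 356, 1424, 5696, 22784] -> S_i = 89*4^i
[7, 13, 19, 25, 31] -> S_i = 7 + 6*i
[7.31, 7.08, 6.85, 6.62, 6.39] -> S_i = 7.31 + -0.23*i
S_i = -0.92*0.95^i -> [-0.92, -0.87, -0.83, -0.79, -0.75]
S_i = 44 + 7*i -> [44, 51, 58, 65, 72]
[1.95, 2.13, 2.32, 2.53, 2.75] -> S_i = 1.95*1.09^i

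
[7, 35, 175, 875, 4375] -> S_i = 7*5^i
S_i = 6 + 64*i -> [6, 70, 134, 198, 262]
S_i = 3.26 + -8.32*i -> [3.26, -5.06, -13.38, -21.7, -30.02]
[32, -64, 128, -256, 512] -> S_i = 32*-2^i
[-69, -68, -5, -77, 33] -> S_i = Random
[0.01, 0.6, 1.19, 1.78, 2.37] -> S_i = 0.01 + 0.59*i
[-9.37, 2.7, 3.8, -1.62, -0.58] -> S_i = Random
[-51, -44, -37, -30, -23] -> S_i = -51 + 7*i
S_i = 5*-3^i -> [5, -15, 45, -135, 405]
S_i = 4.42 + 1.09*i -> [4.42, 5.51, 6.6, 7.69, 8.78]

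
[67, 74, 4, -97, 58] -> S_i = Random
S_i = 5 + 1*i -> [5, 6, 7, 8, 9]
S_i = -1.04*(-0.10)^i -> [-1.04, 0.1, -0.01, 0.0, -0.0]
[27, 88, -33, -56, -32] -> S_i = Random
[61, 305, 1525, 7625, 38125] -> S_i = 61*5^i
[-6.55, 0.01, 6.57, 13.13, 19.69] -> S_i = -6.55 + 6.56*i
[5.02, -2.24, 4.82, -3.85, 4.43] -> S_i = Random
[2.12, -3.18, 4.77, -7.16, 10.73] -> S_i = 2.12*(-1.50)^i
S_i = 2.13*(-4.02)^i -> [2.13, -8.56, 34.42, -138.38, 556.27]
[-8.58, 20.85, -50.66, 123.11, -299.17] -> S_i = -8.58*(-2.43)^i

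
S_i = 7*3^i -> [7, 21, 63, 189, 567]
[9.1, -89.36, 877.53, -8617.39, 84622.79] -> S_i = 9.10*(-9.82)^i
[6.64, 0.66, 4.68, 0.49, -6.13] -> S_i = Random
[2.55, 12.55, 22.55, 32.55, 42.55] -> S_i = 2.55 + 10.00*i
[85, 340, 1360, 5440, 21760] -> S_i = 85*4^i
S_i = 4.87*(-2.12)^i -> [4.87, -10.32, 21.89, -46.4, 98.37]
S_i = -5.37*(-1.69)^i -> [-5.37, 9.08, -15.34, 25.92, -43.8]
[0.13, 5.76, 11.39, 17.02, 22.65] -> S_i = 0.13 + 5.63*i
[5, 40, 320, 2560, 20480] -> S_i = 5*8^i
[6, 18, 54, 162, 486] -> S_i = 6*3^i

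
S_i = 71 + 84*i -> [71, 155, 239, 323, 407]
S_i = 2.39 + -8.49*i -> [2.39, -6.1, -14.59, -23.08, -31.57]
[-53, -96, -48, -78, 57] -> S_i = Random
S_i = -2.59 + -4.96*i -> [-2.59, -7.55, -12.51, -17.47, -22.43]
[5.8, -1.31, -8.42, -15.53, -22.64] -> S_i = 5.80 + -7.11*i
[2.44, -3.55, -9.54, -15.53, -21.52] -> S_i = 2.44 + -5.99*i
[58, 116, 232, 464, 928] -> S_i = 58*2^i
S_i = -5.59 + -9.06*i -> [-5.59, -14.65, -23.71, -32.77, -41.83]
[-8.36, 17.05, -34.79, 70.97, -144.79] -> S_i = -8.36*(-2.04)^i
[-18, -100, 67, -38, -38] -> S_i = Random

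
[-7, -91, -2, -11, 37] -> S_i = Random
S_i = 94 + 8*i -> [94, 102, 110, 118, 126]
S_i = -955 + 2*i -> [-955, -953, -951, -949, -947]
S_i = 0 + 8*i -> [0, 8, 16, 24, 32]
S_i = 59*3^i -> [59, 177, 531, 1593, 4779]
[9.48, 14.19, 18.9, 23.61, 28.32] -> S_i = 9.48 + 4.71*i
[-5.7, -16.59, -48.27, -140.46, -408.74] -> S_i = -5.70*2.91^i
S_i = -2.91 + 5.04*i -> [-2.91, 2.13, 7.17, 12.21, 17.25]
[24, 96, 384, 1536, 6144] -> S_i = 24*4^i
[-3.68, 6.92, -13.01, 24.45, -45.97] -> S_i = -3.68*(-1.88)^i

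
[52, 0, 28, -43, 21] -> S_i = Random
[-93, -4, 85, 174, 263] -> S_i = -93 + 89*i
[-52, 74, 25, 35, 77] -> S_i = Random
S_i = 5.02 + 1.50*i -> [5.02, 6.52, 8.02, 9.52, 11.02]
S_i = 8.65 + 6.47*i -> [8.65, 15.12, 21.59, 28.06, 34.53]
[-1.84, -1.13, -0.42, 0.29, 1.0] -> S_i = -1.84 + 0.71*i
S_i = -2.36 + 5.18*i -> [-2.36, 2.82, 8.0, 13.18, 18.36]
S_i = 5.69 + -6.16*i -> [5.69, -0.47, -6.63, -12.79, -18.95]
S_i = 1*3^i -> [1, 3, 9, 27, 81]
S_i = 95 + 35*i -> [95, 130, 165, 200, 235]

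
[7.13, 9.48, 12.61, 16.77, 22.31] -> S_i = 7.13*1.33^i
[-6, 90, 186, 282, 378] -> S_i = -6 + 96*i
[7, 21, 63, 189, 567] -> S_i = 7*3^i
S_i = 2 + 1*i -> [2, 3, 4, 5, 6]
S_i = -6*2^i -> [-6, -12, -24, -48, -96]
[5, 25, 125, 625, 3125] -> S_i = 5*5^i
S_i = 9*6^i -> [9, 54, 324, 1944, 11664]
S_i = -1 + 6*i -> [-1, 5, 11, 17, 23]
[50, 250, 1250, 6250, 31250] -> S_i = 50*5^i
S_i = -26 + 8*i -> [-26, -18, -10, -2, 6]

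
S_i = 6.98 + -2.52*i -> [6.98, 4.46, 1.94, -0.58, -3.1]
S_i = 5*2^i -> [5, 10, 20, 40, 80]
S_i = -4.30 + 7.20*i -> [-4.3, 2.9, 10.1, 17.3, 24.5]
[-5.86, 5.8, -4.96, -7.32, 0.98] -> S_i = Random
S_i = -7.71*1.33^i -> [-7.71, -10.25, -13.64, -18.14, -24.12]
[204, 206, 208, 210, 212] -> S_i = 204 + 2*i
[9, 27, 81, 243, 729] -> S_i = 9*3^i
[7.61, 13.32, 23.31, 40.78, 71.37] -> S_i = 7.61*1.75^i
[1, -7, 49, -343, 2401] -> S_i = 1*-7^i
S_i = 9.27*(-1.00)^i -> [9.27, -9.27, 9.27, -9.27, 9.27]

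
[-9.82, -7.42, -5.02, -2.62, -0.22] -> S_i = -9.82 + 2.40*i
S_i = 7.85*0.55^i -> [7.85, 4.32, 2.37, 1.31, 0.72]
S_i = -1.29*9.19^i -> [-1.29, -11.86, -108.95, -1001.24, -9201.35]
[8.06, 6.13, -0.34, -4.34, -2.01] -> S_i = Random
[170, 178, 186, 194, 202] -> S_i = 170 + 8*i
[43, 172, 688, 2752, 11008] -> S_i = 43*4^i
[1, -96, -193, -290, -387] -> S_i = 1 + -97*i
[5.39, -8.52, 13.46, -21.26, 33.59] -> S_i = 5.39*(-1.58)^i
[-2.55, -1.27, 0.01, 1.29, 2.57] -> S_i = -2.55 + 1.28*i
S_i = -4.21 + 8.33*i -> [-4.21, 4.12, 12.45, 20.78, 29.11]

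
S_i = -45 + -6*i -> [-45, -51, -57, -63, -69]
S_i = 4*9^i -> [4, 36, 324, 2916, 26244]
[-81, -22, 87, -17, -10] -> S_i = Random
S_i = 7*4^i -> [7, 28, 112, 448, 1792]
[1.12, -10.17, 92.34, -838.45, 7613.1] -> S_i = 1.12*(-9.08)^i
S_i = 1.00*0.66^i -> [1.0, 0.66, 0.44, 0.29, 0.19]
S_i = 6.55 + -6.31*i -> [6.55, 0.24, -6.07, -12.38, -18.69]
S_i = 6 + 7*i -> [6, 13, 20, 27, 34]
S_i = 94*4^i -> [94, 376, 1504, 6016, 24064]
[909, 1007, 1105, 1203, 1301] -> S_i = 909 + 98*i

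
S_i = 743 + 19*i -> [743, 762, 781, 800, 819]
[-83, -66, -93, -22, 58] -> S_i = Random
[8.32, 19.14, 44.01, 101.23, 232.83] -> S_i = 8.32*2.30^i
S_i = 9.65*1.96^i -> [9.65, 18.91, 37.07, 72.66, 142.41]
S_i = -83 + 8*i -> [-83, -75, -67, -59, -51]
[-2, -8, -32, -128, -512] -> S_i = -2*4^i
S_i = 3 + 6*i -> [3, 9, 15, 21, 27]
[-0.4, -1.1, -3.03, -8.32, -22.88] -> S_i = -0.40*2.75^i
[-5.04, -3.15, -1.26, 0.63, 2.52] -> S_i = -5.04 + 1.89*i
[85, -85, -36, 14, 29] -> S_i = Random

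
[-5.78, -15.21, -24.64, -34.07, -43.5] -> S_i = -5.78 + -9.43*i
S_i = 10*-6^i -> [10, -60, 360, -2160, 12960]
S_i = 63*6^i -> [63, 378, 2268, 13608, 81648]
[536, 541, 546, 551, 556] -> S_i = 536 + 5*i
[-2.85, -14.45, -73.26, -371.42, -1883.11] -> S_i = -2.85*5.07^i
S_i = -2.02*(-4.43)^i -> [-2.02, 8.95, -39.64, 175.62, -777.98]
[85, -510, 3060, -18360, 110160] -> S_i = 85*-6^i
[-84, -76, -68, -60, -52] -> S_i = -84 + 8*i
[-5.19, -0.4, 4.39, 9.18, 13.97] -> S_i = -5.19 + 4.79*i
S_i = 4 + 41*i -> [4, 45, 86, 127, 168]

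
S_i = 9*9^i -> [9, 81, 729, 6561, 59049]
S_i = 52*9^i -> [52, 468, 4212, 37908, 341172]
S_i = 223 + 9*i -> [223, 232, 241, 250, 259]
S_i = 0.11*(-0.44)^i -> [0.11, -0.05, 0.02, -0.01, 0.0]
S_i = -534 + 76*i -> [-534, -458, -382, -306, -230]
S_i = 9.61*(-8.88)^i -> [9.61, -85.34, 757.79, -6729.18, 59755.14]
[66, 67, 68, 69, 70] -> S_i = 66 + 1*i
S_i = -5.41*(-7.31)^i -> [-5.41, 39.55, -289.09, 2113.24, -15447.8]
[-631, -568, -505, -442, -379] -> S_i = -631 + 63*i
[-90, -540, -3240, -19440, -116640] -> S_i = -90*6^i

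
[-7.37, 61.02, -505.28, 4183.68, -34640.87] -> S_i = -7.37*(-8.28)^i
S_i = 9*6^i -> [9, 54, 324, 1944, 11664]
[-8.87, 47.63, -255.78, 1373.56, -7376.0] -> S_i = -8.87*(-5.37)^i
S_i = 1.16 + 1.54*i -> [1.16, 2.7, 4.24, 5.78, 7.32]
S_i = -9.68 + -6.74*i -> [-9.68, -16.42, -23.16, -29.9, -36.64]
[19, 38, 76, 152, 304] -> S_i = 19*2^i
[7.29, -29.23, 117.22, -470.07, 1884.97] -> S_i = 7.29*(-4.01)^i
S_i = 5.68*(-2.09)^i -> [5.68, -11.87, 24.81, -51.85, 108.38]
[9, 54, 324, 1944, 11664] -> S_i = 9*6^i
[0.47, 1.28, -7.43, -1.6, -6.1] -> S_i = Random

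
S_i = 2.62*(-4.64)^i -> [2.62, -12.16, 56.41, -261.73, 1214.43]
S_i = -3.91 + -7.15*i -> [-3.91, -11.06, -18.21, -25.36, -32.51]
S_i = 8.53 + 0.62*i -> [8.53, 9.15, 9.77, 10.39, 11.01]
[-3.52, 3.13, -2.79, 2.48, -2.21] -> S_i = -3.52*(-0.89)^i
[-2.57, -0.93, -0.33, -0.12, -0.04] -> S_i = -2.57*0.36^i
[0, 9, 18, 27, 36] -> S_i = 0 + 9*i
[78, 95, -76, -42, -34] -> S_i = Random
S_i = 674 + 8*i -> [674, 682, 690, 698, 706]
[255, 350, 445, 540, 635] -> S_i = 255 + 95*i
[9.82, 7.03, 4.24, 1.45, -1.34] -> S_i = 9.82 + -2.79*i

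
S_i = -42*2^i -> [-42, -84, -168, -336, -672]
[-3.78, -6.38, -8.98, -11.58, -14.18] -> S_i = -3.78 + -2.60*i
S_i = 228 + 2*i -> [228, 230, 232, 234, 236]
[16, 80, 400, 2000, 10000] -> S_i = 16*5^i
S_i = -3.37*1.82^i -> [-3.37, -6.13, -11.16, -20.32, -36.98]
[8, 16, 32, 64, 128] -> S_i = 8*2^i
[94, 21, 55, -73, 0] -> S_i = Random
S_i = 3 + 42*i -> [3, 45, 87, 129, 171]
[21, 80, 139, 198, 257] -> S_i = 21 + 59*i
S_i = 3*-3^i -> [3, -9, 27, -81, 243]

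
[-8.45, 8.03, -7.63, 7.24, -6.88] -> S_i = -8.45*(-0.95)^i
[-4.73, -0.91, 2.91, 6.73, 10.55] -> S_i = -4.73 + 3.82*i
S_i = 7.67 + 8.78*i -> [7.67, 16.45, 25.23, 34.01, 42.79]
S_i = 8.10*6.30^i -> [8.1, 51.03, 321.49, 2025.38, 12759.9]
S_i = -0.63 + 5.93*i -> [-0.63, 5.3, 11.23, 17.16, 23.09]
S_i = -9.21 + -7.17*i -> [-9.21, -16.38, -23.55, -30.72, -37.89]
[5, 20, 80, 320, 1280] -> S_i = 5*4^i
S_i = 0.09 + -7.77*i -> [0.09, -7.68, -15.45, -23.22, -30.99]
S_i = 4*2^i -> [4, 8, 16, 32, 64]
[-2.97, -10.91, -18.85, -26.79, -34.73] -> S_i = -2.97 + -7.94*i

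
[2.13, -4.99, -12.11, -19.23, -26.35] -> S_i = 2.13 + -7.12*i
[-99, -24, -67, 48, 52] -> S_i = Random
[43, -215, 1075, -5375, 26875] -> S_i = 43*-5^i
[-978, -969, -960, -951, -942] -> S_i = -978 + 9*i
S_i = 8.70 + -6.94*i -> [8.7, 1.76, -5.18, -12.12, -19.06]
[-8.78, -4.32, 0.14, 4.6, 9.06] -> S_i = -8.78 + 4.46*i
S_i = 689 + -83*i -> [689, 606, 523, 440, 357]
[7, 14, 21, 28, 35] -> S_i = 7 + 7*i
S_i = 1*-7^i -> [1, -7, 49, -343, 2401]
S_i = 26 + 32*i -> [26, 58, 90, 122, 154]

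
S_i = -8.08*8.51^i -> [-8.08, -68.76, -585.15, -4979.66, -42376.94]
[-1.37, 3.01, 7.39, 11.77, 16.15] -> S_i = -1.37 + 4.38*i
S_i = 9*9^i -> [9, 81, 729, 6561, 59049]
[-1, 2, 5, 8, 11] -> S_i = -1 + 3*i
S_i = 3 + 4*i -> [3, 7, 11, 15, 19]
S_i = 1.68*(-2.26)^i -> [1.68, -3.8, 8.58, -19.39, 43.83]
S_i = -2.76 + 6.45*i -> [-2.76, 3.69, 10.14, 16.59, 23.04]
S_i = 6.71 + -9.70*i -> [6.71, -2.99, -12.69, -22.39, -32.09]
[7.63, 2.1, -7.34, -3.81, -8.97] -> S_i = Random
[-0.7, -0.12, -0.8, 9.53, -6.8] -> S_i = Random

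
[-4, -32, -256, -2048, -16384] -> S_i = -4*8^i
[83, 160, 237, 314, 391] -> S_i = 83 + 77*i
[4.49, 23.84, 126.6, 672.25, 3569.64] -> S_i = 4.49*5.31^i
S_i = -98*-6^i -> [-98, 588, -3528, 21168, -127008]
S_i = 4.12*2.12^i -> [4.12, 8.73, 18.52, 39.26, 83.22]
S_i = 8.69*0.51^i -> [8.69, 4.43, 2.26, 1.15, 0.59]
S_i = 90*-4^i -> [90, -360, 1440, -5760, 23040]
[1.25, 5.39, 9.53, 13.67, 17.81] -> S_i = 1.25 + 4.14*i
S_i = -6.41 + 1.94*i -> [-6.41, -4.47, -2.53, -0.59, 1.35]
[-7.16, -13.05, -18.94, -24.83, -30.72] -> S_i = -7.16 + -5.89*i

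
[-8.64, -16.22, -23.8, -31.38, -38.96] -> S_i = -8.64 + -7.58*i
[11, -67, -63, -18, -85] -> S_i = Random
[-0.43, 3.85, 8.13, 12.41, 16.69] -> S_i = -0.43 + 4.28*i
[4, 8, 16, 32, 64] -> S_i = 4*2^i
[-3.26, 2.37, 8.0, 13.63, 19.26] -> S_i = -3.26 + 5.63*i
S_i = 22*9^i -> [22, 198, 1782, 16038, 144342]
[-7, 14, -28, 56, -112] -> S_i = -7*-2^i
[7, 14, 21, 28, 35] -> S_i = 7 + 7*i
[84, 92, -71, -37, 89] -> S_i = Random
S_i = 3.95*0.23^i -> [3.95, 0.91, 0.21, 0.05, 0.01]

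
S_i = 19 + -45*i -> [19, -26, -71, -116, -161]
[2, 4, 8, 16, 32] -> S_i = 2*2^i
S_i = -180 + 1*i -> [-180, -179, -178, -177, -176]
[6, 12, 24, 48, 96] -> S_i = 6*2^i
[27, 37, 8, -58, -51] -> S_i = Random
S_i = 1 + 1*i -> [1, 2, 3, 4, 5]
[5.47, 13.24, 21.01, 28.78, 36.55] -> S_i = 5.47 + 7.77*i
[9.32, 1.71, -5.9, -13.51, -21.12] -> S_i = 9.32 + -7.61*i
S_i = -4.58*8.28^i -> [-4.58, -37.92, -314.0, -2599.9, -21527.16]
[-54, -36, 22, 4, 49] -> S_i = Random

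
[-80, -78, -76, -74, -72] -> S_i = -80 + 2*i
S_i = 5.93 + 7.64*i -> [5.93, 13.57, 21.21, 28.85, 36.49]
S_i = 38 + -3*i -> [38, 35, 32, 29, 26]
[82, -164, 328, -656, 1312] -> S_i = 82*-2^i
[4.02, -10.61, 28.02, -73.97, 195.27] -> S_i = 4.02*(-2.64)^i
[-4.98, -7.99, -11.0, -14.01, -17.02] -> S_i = -4.98 + -3.01*i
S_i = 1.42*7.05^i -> [1.42, 10.01, 70.58, 497.57, 3507.88]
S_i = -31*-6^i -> [-31, 186, -1116, 6696, -40176]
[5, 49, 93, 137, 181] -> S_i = 5 + 44*i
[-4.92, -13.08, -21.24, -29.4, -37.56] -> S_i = -4.92 + -8.16*i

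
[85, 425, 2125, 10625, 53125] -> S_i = 85*5^i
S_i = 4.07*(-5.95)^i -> [4.07, -24.22, 144.09, -857.32, 5101.08]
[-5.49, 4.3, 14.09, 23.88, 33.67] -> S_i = -5.49 + 9.79*i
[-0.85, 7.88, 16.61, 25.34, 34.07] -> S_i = -0.85 + 8.73*i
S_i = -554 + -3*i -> [-554, -557, -560, -563, -566]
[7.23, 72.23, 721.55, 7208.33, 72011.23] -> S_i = 7.23*9.99^i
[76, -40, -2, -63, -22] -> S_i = Random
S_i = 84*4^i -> [84, 336, 1344, 5376, 21504]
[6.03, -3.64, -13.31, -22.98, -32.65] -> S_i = 6.03 + -9.67*i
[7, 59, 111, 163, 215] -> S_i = 7 + 52*i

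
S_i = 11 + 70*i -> [11, 81, 151, 221, 291]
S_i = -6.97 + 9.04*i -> [-6.97, 2.07, 11.11, 20.15, 29.19]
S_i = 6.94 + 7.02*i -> [6.94, 13.96, 20.98, 28.0, 35.02]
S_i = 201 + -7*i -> [201, 194, 187, 180, 173]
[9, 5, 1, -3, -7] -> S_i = 9 + -4*i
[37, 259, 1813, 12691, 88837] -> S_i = 37*7^i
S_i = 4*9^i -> [4, 36, 324, 2916, 26244]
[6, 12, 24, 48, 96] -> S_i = 6*2^i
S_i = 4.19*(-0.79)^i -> [4.19, -3.31, 2.61, -2.07, 1.63]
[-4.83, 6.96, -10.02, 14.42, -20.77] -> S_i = -4.83*(-1.44)^i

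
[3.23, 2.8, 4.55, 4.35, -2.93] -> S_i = Random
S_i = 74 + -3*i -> [74, 71, 68, 65, 62]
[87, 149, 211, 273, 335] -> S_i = 87 + 62*i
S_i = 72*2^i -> [72, 144, 288, 576, 1152]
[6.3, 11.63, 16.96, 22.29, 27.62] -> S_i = 6.30 + 5.33*i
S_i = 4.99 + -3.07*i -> [4.99, 1.92, -1.15, -4.22, -7.29]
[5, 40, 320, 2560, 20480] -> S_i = 5*8^i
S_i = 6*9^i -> [6, 54, 486, 4374, 39366]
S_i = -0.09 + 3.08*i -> [-0.09, 2.99, 6.07, 9.15, 12.23]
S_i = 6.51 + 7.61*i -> [6.51, 14.12, 21.73, 29.34, 36.95]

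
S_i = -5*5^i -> [-5, -25, -125, -625, -3125]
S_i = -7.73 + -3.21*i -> [-7.73, -10.94, -14.15, -17.36, -20.57]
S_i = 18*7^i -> [18, 126, 882, 6174, 43218]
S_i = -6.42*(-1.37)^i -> [-6.42, 8.8, -12.05, 16.51, -22.62]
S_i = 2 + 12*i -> [2, 14, 26, 38, 50]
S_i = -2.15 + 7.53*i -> [-2.15, 5.38, 12.91, 20.44, 27.97]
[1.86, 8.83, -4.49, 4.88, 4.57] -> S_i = Random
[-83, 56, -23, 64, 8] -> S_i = Random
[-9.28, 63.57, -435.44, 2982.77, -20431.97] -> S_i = -9.28*(-6.85)^i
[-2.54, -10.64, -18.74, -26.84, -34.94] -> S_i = -2.54 + -8.10*i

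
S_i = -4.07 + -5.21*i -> [-4.07, -9.28, -14.49, -19.7, -24.91]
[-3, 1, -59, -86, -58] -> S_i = Random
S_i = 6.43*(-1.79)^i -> [6.43, -11.51, 20.6, -36.88, 66.01]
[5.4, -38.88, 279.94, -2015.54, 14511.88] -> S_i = 5.40*(-7.20)^i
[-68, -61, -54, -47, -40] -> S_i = -68 + 7*i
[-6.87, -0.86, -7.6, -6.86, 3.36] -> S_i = Random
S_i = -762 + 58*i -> [-762, -704, -646, -588, -530]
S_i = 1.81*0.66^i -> [1.81, 1.19, 0.79, 0.52, 0.34]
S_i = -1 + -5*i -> [-1, -6, -11, -16, -21]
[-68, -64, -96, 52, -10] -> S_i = Random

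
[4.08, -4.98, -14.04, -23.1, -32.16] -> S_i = 4.08 + -9.06*i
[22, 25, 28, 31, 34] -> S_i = 22 + 3*i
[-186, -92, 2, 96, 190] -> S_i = -186 + 94*i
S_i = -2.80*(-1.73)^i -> [-2.8, 4.84, -8.38, 14.5, -25.08]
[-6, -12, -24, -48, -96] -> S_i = -6*2^i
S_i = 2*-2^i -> [2, -4, 8, -16, 32]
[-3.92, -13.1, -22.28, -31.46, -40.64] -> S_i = -3.92 + -9.18*i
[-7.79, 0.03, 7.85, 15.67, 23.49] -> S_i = -7.79 + 7.82*i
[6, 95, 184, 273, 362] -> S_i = 6 + 89*i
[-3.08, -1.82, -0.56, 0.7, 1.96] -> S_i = -3.08 + 1.26*i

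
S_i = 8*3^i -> [8, 24, 72, 216, 648]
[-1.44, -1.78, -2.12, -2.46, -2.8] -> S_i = -1.44 + -0.34*i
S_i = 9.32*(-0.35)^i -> [9.32, -3.26, 1.14, -0.4, 0.14]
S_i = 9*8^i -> [9, 72, 576, 4608, 36864]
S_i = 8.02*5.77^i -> [8.02, 46.28, 267.01, 1540.64, 8889.51]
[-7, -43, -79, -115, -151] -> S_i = -7 + -36*i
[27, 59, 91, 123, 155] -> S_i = 27 + 32*i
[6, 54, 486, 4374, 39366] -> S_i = 6*9^i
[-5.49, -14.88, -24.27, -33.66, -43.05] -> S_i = -5.49 + -9.39*i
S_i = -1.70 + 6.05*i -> [-1.7, 4.35, 10.4, 16.45, 22.5]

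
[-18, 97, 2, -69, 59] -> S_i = Random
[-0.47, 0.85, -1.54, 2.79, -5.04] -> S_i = -0.47*(-1.81)^i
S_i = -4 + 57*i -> [-4, 53, 110, 167, 224]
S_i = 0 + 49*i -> [0, 49, 98, 147, 196]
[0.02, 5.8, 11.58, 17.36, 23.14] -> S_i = 0.02 + 5.78*i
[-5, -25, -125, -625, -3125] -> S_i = -5*5^i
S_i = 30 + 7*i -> [30, 37, 44, 51, 58]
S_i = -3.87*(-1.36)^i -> [-3.87, 5.26, -7.16, 9.73, -13.24]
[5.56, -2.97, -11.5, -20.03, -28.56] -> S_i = 5.56 + -8.53*i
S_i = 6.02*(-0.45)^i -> [6.02, -2.71, 1.22, -0.55, 0.25]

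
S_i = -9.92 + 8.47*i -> [-9.92, -1.45, 7.02, 15.49, 23.96]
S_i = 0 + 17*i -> [0, 17, 34, 51, 68]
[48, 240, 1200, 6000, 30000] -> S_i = 48*5^i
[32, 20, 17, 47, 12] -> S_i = Random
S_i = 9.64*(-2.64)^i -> [9.64, -25.45, 67.19, -177.37, 468.27]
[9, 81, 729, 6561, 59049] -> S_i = 9*9^i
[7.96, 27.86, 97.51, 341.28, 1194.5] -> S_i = 7.96*3.50^i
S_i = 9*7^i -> [9, 63, 441, 3087, 21609]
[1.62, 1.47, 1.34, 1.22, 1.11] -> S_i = 1.62*0.91^i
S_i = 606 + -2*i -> [606, 604, 602, 600, 598]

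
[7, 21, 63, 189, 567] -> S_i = 7*3^i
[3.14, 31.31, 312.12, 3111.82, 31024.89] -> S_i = 3.14*9.97^i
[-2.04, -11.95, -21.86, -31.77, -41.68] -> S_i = -2.04 + -9.91*i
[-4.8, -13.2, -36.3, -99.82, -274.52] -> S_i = -4.80*2.75^i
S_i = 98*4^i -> [98, 392, 1568, 6272, 25088]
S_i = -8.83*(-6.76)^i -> [-8.83, 59.69, -403.51, 2727.73, -18439.43]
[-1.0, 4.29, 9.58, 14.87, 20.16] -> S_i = -1.00 + 5.29*i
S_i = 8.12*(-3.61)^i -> [8.12, -29.31, 105.82, -382.01, 1379.07]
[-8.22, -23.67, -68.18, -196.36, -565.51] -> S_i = -8.22*2.88^i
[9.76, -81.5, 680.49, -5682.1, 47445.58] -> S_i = 9.76*(-8.35)^i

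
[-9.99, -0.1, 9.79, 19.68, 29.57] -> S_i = -9.99 + 9.89*i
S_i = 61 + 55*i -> [61, 116, 171, 226, 281]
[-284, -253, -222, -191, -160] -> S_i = -284 + 31*i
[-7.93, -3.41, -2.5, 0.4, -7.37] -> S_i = Random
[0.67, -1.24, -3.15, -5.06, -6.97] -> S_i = 0.67 + -1.91*i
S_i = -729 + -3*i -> [-729, -732, -735, -738, -741]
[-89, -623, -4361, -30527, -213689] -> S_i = -89*7^i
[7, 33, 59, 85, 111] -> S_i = 7 + 26*i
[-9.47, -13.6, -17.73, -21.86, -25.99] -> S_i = -9.47 + -4.13*i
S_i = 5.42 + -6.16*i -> [5.42, -0.74, -6.9, -13.06, -19.22]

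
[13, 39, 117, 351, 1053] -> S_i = 13*3^i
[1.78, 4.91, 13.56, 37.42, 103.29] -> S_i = 1.78*2.76^i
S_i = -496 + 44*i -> [-496, -452, -408, -364, -320]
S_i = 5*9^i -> [5, 45, 405, 3645, 32805]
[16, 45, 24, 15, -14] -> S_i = Random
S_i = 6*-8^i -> [6, -48, 384, -3072, 24576]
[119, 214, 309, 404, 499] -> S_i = 119 + 95*i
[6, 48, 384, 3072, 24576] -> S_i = 6*8^i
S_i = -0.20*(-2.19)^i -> [-0.2, 0.44, -0.96, 2.1, -4.6]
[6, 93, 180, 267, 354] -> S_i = 6 + 87*i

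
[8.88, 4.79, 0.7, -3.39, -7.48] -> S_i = 8.88 + -4.09*i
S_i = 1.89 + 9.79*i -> [1.89, 11.68, 21.47, 31.26, 41.05]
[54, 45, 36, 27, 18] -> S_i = 54 + -9*i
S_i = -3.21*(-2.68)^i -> [-3.21, 8.6, -23.06, 61.79, -165.59]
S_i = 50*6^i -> [50, 300, 1800, 10800, 64800]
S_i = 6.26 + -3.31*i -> [6.26, 2.95, -0.36, -3.67, -6.98]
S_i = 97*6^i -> [97, 582, 3492, 20952, 125712]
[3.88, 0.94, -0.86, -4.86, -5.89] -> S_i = Random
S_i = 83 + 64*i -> [83, 147, 211, 275, 339]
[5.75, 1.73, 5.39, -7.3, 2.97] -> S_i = Random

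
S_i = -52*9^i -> [-52, -468, -4212, -37908, -341172]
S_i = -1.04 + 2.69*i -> [-1.04, 1.65, 4.34, 7.03, 9.72]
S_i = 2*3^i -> [2, 6, 18, 54, 162]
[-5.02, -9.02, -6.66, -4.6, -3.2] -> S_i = Random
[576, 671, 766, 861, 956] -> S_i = 576 + 95*i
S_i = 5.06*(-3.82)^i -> [5.06, -19.33, 73.84, -282.06, 1077.47]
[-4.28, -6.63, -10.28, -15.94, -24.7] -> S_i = -4.28*1.55^i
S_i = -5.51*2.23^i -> [-5.51, -12.29, -27.4, -61.1, -136.26]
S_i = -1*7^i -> [-1, -7, -49, -343, -2401]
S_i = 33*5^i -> [33, 165, 825, 4125, 20625]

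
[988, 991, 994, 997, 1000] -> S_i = 988 + 3*i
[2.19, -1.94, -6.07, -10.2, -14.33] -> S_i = 2.19 + -4.13*i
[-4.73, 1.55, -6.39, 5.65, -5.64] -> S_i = Random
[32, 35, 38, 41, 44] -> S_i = 32 + 3*i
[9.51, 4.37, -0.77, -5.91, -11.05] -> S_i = 9.51 + -5.14*i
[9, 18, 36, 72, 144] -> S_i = 9*2^i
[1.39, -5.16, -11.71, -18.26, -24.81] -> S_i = 1.39 + -6.55*i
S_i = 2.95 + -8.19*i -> [2.95, -5.24, -13.43, -21.62, -29.81]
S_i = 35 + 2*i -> [35, 37, 39, 41, 43]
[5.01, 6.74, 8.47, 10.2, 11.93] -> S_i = 5.01 + 1.73*i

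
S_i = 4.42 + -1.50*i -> [4.42, 2.92, 1.42, -0.08, -1.58]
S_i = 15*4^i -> [15, 60, 240, 960, 3840]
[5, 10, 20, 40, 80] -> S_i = 5*2^i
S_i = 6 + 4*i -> [6, 10, 14, 18, 22]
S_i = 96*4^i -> [96, 384, 1536, 6144, 24576]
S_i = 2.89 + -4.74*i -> [2.89, -1.85, -6.59, -11.33, -16.07]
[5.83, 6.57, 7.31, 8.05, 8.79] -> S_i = 5.83 + 0.74*i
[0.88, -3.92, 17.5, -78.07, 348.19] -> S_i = 0.88*(-4.46)^i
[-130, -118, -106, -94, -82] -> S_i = -130 + 12*i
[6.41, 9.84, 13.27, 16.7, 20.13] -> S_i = 6.41 + 3.43*i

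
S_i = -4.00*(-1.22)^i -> [-4.0, 4.88, -5.95, 7.26, -8.86]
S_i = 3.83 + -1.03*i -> [3.83, 2.8, 1.77, 0.74, -0.29]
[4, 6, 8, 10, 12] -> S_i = 4 + 2*i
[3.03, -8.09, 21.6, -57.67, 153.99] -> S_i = 3.03*(-2.67)^i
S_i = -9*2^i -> [-9, -18, -36, -72, -144]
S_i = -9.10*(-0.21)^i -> [-9.1, 1.91, -0.4, 0.08, -0.02]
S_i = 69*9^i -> [69, 621, 5589, 50301, 452709]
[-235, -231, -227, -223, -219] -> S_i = -235 + 4*i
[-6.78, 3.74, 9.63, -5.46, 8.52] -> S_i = Random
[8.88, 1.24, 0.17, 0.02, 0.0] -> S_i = 8.88*0.14^i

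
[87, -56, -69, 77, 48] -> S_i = Random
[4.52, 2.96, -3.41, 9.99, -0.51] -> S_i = Random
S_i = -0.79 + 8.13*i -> [-0.79, 7.34, 15.47, 23.6, 31.73]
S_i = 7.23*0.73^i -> [7.23, 5.28, 3.85, 2.81, 2.05]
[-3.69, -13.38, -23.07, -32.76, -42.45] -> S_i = -3.69 + -9.69*i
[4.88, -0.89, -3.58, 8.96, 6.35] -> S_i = Random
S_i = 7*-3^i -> [7, -21, 63, -189, 567]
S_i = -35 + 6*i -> [-35, -29, -23, -17, -11]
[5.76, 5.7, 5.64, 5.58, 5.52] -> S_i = 5.76 + -0.06*i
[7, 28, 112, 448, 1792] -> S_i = 7*4^i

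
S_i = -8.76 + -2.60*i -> [-8.76, -11.36, -13.96, -16.56, -19.16]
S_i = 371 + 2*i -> [371, 373, 375, 377, 379]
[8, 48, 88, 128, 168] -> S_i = 8 + 40*i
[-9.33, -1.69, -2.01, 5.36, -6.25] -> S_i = Random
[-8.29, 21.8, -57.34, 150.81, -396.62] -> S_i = -8.29*(-2.63)^i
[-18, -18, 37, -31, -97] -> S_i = Random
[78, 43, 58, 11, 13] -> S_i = Random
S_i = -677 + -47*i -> [-677, -724, -771, -818, -865]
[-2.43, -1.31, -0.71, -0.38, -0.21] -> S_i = -2.43*0.54^i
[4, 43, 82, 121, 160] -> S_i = 4 + 39*i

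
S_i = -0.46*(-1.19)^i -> [-0.46, 0.55, -0.65, 0.78, -0.92]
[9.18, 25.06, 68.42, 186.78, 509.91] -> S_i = 9.18*2.73^i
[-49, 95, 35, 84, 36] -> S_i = Random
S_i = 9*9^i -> [9, 81, 729, 6561, 59049]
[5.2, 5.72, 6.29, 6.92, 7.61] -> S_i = 5.20*1.10^i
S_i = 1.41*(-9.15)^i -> [1.41, -12.9, 118.05, -1080.15, 9883.33]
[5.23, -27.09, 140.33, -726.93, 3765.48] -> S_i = 5.23*(-5.18)^i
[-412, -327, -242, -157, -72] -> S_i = -412 + 85*i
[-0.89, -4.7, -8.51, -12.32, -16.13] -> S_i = -0.89 + -3.81*i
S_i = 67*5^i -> [67, 335, 1675, 8375, 41875]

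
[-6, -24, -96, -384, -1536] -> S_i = -6*4^i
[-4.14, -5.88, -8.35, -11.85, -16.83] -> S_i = -4.14*1.42^i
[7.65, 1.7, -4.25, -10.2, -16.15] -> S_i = 7.65 + -5.95*i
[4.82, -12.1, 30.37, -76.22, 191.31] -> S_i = 4.82*(-2.51)^i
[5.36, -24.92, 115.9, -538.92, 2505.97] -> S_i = 5.36*(-4.65)^i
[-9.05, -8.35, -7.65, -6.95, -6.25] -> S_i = -9.05 + 0.70*i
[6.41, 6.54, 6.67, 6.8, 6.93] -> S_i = 6.41 + 0.13*i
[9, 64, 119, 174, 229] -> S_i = 9 + 55*i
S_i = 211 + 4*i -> [211, 215, 219, 223, 227]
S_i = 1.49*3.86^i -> [1.49, 5.75, 22.2, 85.69, 330.78]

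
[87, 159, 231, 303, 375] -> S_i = 87 + 72*i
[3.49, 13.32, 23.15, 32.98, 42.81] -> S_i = 3.49 + 9.83*i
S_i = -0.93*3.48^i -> [-0.93, -3.24, -11.26, -39.19, -136.4]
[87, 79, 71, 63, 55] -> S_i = 87 + -8*i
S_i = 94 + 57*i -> [94, 151, 208, 265, 322]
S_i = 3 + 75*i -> [3, 78, 153, 228, 303]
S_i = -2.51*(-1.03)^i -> [-2.51, 2.59, -2.66, 2.74, -2.83]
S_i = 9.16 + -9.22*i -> [9.16, -0.06, -9.28, -18.5, -27.72]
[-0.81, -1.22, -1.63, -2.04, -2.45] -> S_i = -0.81 + -0.41*i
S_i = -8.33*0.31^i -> [-8.33, -2.58, -0.8, -0.25, -0.08]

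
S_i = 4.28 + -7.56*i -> [4.28, -3.28, -10.84, -18.4, -25.96]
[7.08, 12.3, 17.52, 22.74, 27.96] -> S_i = 7.08 + 5.22*i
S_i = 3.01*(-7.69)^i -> [3.01, -23.15, 178.0, -1368.82, 10526.21]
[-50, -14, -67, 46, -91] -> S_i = Random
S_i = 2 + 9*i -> [2, 11, 20, 29, 38]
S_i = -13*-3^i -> [-13, 39, -117, 351, -1053]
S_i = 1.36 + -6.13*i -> [1.36, -4.77, -10.9, -17.03, -23.16]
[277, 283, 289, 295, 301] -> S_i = 277 + 6*i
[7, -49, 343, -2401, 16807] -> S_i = 7*-7^i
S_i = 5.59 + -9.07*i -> [5.59, -3.48, -12.55, -21.62, -30.69]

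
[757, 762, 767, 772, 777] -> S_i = 757 + 5*i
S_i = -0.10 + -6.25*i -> [-0.1, -6.35, -12.6, -18.85, -25.1]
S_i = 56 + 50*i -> [56, 106, 156, 206, 256]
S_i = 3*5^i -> [3, 15, 75, 375, 1875]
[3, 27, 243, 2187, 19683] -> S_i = 3*9^i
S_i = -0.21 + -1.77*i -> [-0.21, -1.98, -3.75, -5.52, -7.29]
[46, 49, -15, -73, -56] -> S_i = Random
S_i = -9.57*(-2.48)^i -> [-9.57, 23.73, -58.86, 145.97, -362.01]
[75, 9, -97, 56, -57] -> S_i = Random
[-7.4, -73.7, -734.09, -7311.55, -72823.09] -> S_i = -7.40*9.96^i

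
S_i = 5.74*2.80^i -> [5.74, 16.07, 45.0, 126.0, 352.81]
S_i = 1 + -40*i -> [1, -39, -79, -119, -159]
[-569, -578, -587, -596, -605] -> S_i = -569 + -9*i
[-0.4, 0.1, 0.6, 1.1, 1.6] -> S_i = -0.40 + 0.50*i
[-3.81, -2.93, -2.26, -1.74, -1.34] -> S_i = -3.81*0.77^i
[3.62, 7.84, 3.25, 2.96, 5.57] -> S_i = Random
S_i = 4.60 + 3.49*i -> [4.6, 8.09, 11.58, 15.07, 18.56]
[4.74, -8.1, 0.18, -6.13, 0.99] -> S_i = Random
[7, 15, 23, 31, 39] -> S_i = 7 + 8*i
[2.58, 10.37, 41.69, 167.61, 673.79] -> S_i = 2.58*4.02^i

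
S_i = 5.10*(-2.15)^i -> [5.1, -10.96, 23.57, -50.69, 108.97]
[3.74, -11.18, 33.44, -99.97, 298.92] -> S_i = 3.74*(-2.99)^i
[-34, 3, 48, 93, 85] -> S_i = Random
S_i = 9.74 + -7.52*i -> [9.74, 2.22, -5.3, -12.82, -20.34]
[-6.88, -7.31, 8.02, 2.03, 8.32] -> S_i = Random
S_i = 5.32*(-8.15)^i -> [5.32, -43.36, 353.37, -2879.95, 23471.57]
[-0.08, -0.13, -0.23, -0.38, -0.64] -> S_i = -0.08*1.68^i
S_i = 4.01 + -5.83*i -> [4.01, -1.82, -7.65, -13.48, -19.31]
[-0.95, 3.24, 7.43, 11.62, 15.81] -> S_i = -0.95 + 4.19*i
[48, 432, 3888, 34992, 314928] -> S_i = 48*9^i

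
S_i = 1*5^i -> [1, 5, 25, 125, 625]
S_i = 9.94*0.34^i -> [9.94, 3.38, 1.15, 0.39, 0.13]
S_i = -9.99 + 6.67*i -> [-9.99, -3.32, 3.35, 10.02, 16.69]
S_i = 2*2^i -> [2, 4, 8, 16, 32]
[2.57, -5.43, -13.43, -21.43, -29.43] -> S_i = 2.57 + -8.00*i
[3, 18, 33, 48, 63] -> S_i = 3 + 15*i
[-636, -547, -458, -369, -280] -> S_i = -636 + 89*i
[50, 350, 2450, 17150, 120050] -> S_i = 50*7^i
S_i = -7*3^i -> [-7, -21, -63, -189, -567]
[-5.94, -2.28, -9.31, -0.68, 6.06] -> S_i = Random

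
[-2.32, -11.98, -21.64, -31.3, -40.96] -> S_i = -2.32 + -9.66*i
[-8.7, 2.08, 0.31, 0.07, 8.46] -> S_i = Random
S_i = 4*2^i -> [4, 8, 16, 32, 64]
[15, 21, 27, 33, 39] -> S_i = 15 + 6*i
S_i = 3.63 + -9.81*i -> [3.63, -6.18, -15.99, -25.8, -35.61]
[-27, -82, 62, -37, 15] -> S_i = Random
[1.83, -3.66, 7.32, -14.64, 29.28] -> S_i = 1.83*(-2.00)^i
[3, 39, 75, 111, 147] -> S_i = 3 + 36*i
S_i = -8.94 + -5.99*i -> [-8.94, -14.93, -20.92, -26.91, -32.9]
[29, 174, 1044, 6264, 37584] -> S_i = 29*6^i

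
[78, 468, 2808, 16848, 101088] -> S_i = 78*6^i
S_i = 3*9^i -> [3, 27, 243, 2187, 19683]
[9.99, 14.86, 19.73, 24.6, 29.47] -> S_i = 9.99 + 4.87*i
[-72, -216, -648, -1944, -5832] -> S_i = -72*3^i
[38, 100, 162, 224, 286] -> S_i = 38 + 62*i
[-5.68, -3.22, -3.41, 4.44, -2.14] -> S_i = Random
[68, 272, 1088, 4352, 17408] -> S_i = 68*4^i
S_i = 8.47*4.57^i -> [8.47, 38.71, 176.9, 808.41, 3694.44]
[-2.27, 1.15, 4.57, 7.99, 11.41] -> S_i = -2.27 + 3.42*i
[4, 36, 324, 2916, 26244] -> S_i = 4*9^i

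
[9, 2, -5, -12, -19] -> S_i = 9 + -7*i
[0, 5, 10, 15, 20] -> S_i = 0 + 5*i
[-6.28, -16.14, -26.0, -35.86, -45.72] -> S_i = -6.28 + -9.86*i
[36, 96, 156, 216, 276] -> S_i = 36 + 60*i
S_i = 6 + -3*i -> [6, 3, 0, -3, -6]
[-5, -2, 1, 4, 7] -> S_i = -5 + 3*i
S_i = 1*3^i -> [1, 3, 9, 27, 81]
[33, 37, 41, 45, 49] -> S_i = 33 + 4*i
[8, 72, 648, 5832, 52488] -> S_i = 8*9^i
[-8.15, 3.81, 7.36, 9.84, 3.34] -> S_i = Random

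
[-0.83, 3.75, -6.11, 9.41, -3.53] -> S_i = Random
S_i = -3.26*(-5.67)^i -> [-3.26, 18.48, -104.81, 594.25, -3369.38]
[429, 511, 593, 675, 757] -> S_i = 429 + 82*i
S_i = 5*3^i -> [5, 15, 45, 135, 405]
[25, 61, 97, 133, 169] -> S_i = 25 + 36*i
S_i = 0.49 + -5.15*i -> [0.49, -4.66, -9.81, -14.96, -20.11]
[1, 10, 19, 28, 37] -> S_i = 1 + 9*i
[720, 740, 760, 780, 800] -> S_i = 720 + 20*i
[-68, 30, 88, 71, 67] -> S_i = Random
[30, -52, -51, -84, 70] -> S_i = Random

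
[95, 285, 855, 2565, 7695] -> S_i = 95*3^i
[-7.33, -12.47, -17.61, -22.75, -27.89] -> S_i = -7.33 + -5.14*i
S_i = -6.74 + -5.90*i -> [-6.74, -12.64, -18.54, -24.44, -30.34]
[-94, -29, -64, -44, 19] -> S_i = Random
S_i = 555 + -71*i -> [555, 484, 413, 342, 271]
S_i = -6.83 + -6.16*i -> [-6.83, -12.99, -19.15, -25.31, -31.47]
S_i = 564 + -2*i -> [564, 562, 560, 558, 556]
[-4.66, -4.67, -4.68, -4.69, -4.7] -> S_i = -4.66 + -0.01*i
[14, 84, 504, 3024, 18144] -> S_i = 14*6^i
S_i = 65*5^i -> [65, 325, 1625, 8125, 40625]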